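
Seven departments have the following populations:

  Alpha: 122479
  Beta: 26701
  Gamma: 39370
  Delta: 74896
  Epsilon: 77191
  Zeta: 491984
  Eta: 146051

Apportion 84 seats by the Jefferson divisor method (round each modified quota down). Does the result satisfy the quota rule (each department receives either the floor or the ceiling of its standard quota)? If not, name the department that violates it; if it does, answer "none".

Zeta

Standard quotas: Alpha 10.512, Beta 2.292, Gamma 3.379, Delta 6.428, Epsilon 6.625, Zeta 42.227, Eta 12.536.
Jefferson allocation: Alpha 10, Beta 2, Gamma 3, Delta 6, Epsilon 6, Zeta 44, Eta 13.
Zeta has quota 42.227 (lower 42, upper 43) but receives 44 — outside the quota interval.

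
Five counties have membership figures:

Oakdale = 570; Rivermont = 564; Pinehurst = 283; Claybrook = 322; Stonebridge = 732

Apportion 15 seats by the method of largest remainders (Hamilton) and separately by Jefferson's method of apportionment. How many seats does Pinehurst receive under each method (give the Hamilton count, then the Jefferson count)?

Hamilton: Oakdale 4, Rivermont 3, Pinehurst 2, Claybrook 2, Stonebridge 4.
Jefferson: Oakdale 4, Rivermont 3, Pinehurst 1, Claybrook 2, Stonebridge 5.
Pinehurst gets 2 under Hamilton and 1 under Jefferson.

2 and 1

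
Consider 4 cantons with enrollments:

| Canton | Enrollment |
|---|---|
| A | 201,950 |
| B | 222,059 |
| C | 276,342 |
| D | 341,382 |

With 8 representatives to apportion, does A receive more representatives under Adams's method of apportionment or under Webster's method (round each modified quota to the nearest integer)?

Adams

Adams: A 2, B 2, C 2, D 2.
Webster: A 1, B 2, C 2, D 3.
A gets 2 under Adams and 1 under Webster.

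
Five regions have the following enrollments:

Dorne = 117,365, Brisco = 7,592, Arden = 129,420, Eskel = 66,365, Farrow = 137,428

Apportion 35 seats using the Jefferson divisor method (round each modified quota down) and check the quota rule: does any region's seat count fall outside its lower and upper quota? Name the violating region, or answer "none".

none

Standard quotas: Dorne 8.966, Brisco 0.580, Arden 9.887, Eskel 5.070, Farrow 10.498.
Jefferson allocation: Dorne 9, Brisco 0, Arden 10, Eskel 5, Farrow 11.
Every allocation lies between the lower and upper quota.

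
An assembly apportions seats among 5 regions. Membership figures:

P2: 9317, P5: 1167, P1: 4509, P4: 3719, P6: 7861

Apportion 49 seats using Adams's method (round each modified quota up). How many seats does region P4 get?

7

Standard divisor 26573/49 ≈ 542.306; standard quotas: P2 17.180, P5 2.152, P1 8.314, P4 6.858, P6 14.496.
Rounding up gives 18, 3, 9, 7, 15 = 52 seats, so the divisor must be adjusted.
With modified divisor 570: modified quotas P2 16.346, P5 2.047, P1 7.911, P4 6.525, P6 13.791.
Rounding up: P2 17, P5 3, P1 8, P4 7, P6 14 (total 49).
P4 receives 7.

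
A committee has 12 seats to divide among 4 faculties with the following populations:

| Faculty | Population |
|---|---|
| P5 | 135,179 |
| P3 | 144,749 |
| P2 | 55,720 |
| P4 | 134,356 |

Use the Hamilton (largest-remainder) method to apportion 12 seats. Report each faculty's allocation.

The standard divisor is 470004/12 = 39167.
Standard quotas: P5 3.4513, P3 3.6957, P2 1.4226, P4 3.4303.
Lower quotas: P5 3, P3 3, P2 1, P4 3 (sum 10, leaving 2 seats).
Remainders in descending order: P3 0.6957, P5 0.4513, P4 0.4303, P2 0.4226.
The surplus seats go to P3, P5.

P5: 4, P3: 4, P2: 1, P4: 3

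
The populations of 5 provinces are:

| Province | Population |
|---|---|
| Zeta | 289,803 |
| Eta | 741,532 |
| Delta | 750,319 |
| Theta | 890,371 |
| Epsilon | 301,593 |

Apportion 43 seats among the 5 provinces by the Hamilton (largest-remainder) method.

The standard divisor is 2973618/43 ≈ 69153.907.
Standard quotas: Zeta 4.1907, Eta 10.7229, Delta 10.8500, Theta 12.8752, Epsilon 4.3612.
Lower quotas: Zeta 4, Eta 10, Delta 10, Theta 12, Epsilon 4 (sum 40, leaving 3 seats).
Remainders in descending order: Theta 0.8752, Delta 0.8500, Eta 0.7229, Epsilon 0.3612, Zeta 0.1907.
Largest remainders: Theta, Delta, Eta receive the extra seats.

Zeta: 4; Eta: 11; Delta: 11; Theta: 13; Epsilon: 4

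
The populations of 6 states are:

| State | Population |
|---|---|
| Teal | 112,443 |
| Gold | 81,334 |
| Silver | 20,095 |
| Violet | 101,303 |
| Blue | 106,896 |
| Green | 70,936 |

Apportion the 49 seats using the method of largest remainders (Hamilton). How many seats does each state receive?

Standard divisor: 493007 ÷ 49 ≈ 10061.367.
Standard quotas: Teal 11.1757, Gold 8.0838, Silver 1.9972, Violet 10.0685, Blue 10.6244, Green 7.0503.
Lower quotas: Teal 11, Gold 8, Silver 1, Violet 10, Blue 10, Green 7 (sum 47, leaving 2 seats).
Remainders in descending order: Silver 0.9972, Blue 0.6244, Teal 0.1757, Gold 0.0838, Violet 0.0685, Green 0.0503.
Largest remainders: Silver, Blue receive the extra seats.

Teal=11, Gold=8, Silver=2, Violet=10, Blue=11, Green=7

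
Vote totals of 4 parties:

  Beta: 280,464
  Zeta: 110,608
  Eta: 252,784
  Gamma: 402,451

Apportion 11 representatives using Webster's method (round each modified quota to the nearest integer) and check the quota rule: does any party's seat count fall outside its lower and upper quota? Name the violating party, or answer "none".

none

Standard quotas: Beta 2.949, Zeta 1.163, Eta 2.658, Gamma 4.231.
Webster allocation: Beta 3, Zeta 1, Eta 3, Gamma 4.
Every allocation lies between the lower and upper quota.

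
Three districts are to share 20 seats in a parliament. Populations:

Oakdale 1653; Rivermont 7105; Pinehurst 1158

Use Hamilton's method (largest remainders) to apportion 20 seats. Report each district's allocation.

Oakdale=3; Rivermont=14; Pinehurst=3

The standard divisor is 9916/20 ≈ 495.8.
Standard quotas: Oakdale 3.3340, Rivermont 14.3304, Pinehurst 2.3356.
Lower quotas: Oakdale 3, Rivermont 14, Pinehurst 2 (sum 19, leaving 1 seat).
Remainders in descending order: Pinehurst 0.3356, Oakdale 0.3340, Rivermont 0.3304.
Largest remainder: Pinehurst receives the extra seat.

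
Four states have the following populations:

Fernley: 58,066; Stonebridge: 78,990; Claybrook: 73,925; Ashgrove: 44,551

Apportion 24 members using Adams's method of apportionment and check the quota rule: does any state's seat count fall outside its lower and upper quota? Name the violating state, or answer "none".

none

Standard quotas: Fernley 5.454, Stonebridge 7.419, Claybrook 6.943, Ashgrove 4.184.
Adams allocation: Fernley 6, Stonebridge 7, Claybrook 7, Ashgrove 4.
Every allocation lies between the lower and upper quota.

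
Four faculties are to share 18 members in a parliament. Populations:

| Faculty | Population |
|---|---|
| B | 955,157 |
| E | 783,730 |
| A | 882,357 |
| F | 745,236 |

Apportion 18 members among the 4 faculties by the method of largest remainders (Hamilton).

B=5; E=4; A=5; F=4

Standard divisor: 3366480 ÷ 18 ≈ 187026.667.
Standard quotas: B 5.1071, E 4.1905, A 4.7178, F 3.9847.
Lower quotas: B 5, E 4, A 4, F 3 (sum 16, leaving 2 seats).
Remainders in descending order: F 0.9847, A 0.7178, E 0.1905, B 0.1071.
The surplus seats go to F, A.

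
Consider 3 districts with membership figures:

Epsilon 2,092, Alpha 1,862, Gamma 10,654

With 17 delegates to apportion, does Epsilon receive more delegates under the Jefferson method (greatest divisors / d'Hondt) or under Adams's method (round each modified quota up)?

Jefferson: Epsilon 2, Alpha 2, Gamma 13.
Adams: Epsilon 3, Alpha 2, Gamma 12.
Epsilon gets 2 under Jefferson and 3 under Adams.

Adams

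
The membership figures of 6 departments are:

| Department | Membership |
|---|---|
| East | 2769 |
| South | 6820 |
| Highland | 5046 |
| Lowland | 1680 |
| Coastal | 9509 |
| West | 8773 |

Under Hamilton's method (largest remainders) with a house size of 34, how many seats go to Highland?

The standard divisor is 34597/34 ≈ 1017.559.
Standard quotas: East 2.7212, South 6.7023, Highland 4.9589, Lowland 1.6510, Coastal 9.3449, West 8.6216.
Lower quotas: East 2, South 6, Highland 4, Lowland 1, Coastal 9, West 8 (sum 30, leaving 4 seats).
Remainders in descending order: Highland 0.9589, East 0.7212, South 0.7023, Lowland 0.6510, West 0.6216, Coastal 0.3449.
The surplus seats go to Highland, East, South, Lowland.
Highland receives 5.

5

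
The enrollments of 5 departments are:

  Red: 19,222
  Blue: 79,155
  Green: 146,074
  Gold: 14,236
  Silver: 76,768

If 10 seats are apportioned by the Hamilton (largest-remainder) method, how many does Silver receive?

2

Total 335455; standard divisor 335455/10 ≈ 33545.5.
Standard quotas: Red 0.5730, Blue 2.3596, Green 4.3545, Gold 0.4244, Silver 2.2885.
Lower quotas: Red 0, Blue 2, Green 4, Gold 0, Silver 2 (sum 8, leaving 2 seats).
Remainders in descending order: Red 0.5730, Gold 0.4244, Blue 0.3596, Green 0.3545, Silver 0.2885.
Largest remainders: Red, Gold receive the extra seats.
Silver receives 2.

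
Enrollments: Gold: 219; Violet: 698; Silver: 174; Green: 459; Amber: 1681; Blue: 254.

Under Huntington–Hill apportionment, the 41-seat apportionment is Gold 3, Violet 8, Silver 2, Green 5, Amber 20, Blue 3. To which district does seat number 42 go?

Priority for the next seat is population ÷ (√(s·(s+1))).
Priorities: Gold 63.220, Violet 82.260, Silver 71.035, Green 83.802, Amber 82.024, Blue 73.323.
Highest priority: Green.

Green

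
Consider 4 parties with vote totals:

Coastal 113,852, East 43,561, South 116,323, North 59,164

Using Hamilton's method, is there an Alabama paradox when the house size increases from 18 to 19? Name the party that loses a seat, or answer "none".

At 18 seats: Coastal 6, East 3, South 6, North 3.
At 19 seats: Coastal 7, East 2, South 7, North 3.
East drops from 3 to 2.

East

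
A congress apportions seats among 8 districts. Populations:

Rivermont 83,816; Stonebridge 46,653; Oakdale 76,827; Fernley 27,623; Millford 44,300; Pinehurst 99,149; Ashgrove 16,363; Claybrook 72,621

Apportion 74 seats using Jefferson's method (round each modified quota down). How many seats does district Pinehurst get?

Standard divisor 467352/74 ≈ 6315.568; standard quotas: Rivermont 13.271, Stonebridge 7.387, Oakdale 12.165, Fernley 4.374, Millford 7.014, Pinehurst 15.699, Ashgrove 2.591, Claybrook 11.499.
Rounding down gives 13, 7, 12, 4, 7, 15, 2, 11 = 71 seats, so the divisor must be adjusted.
With modified divisor 5950: modified quotas Rivermont 14.087, Stonebridge 7.841, Oakdale 12.912, Fernley 4.643, Millford 7.445, Pinehurst 16.664, Ashgrove 2.750, Claybrook 12.205.
Rounding down: Rivermont 14, Stonebridge 7, Oakdale 12, Fernley 4, Millford 7, Pinehurst 16, Ashgrove 2, Claybrook 12 (total 74).
Pinehurst receives 16.

16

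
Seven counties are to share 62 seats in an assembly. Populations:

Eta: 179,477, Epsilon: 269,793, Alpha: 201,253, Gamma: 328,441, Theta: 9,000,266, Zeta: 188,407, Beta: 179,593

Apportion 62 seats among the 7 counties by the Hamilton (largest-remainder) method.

Standard divisor: 10347230 ÷ 62 ≈ 166890.806.
Standard quotas: Eta 1.0754, Epsilon 1.6166, Alpha 1.2059, Gamma 1.9680, Theta 53.9291, Zeta 1.1289, Beta 1.0761.
Lower quotas: Eta 1, Epsilon 1, Alpha 1, Gamma 1, Theta 53, Zeta 1, Beta 1 (sum 59, leaving 3 seats).
Remainders in descending order: Gamma 0.9680, Theta 0.9291, Epsilon 0.6166, Alpha 0.2059, Zeta 0.1289, Beta 0.0761, Eta 0.0754.
The surplus seats go to Gamma, Theta, Epsilon.

Eta: 1, Epsilon: 2, Alpha: 1, Gamma: 2, Theta: 54, Zeta: 1, Beta: 1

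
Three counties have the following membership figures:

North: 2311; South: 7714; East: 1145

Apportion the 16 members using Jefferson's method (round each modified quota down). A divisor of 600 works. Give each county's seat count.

With modified divisor 600: modified quotas North 3.852, South 12.857, East 1.908.
Rounding down: North 3, South 12, East 1 (total 16).

North: 3, South: 12, East: 1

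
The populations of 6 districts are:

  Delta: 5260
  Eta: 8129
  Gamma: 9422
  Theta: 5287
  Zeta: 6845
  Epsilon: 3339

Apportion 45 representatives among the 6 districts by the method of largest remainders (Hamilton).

Standard divisor: 38282 ÷ 45 ≈ 850.711.
Standard quotas: Delta 6.1831, Eta 9.5555, Gamma 11.0754, Theta 6.2148, Zeta 8.0462, Epsilon 3.9250.
Lower quotas: Delta 6, Eta 9, Gamma 11, Theta 6, Zeta 8, Epsilon 3 (sum 43, leaving 2 seats).
Remainders in descending order: Epsilon 0.9250, Eta 0.5555, Theta 0.2148, Delta 0.1831, Gamma 0.0754, Zeta 0.0462.
The surplus seats go to Epsilon, Eta.

Delta=6, Eta=10, Gamma=11, Theta=6, Zeta=8, Epsilon=4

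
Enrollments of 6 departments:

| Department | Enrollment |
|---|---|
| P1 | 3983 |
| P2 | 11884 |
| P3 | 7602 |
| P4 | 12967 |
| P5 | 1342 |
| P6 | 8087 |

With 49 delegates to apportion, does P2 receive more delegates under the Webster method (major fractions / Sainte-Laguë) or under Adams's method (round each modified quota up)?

Webster

Webster: P1 4, P2 13, P3 8, P4 14, P5 1, P6 9.
Adams: P1 4, P2 12, P3 8, P4 14, P5 2, P6 9.
P2 gets 13 under Webster and 12 under Adams.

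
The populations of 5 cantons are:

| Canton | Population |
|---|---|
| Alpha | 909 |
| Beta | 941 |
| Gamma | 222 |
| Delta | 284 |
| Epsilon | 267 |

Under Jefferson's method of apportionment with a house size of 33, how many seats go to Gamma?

Standard divisor 2623/33 ≈ 79.485; standard quotas: Alpha 11.436, Beta 11.839, Gamma 2.793, Delta 3.573, Epsilon 3.359.
Rounding down gives 11, 11, 2, 3, 3 = 30 seats, so the divisor must be adjusted.
With modified divisor 73: modified quotas Alpha 12.452, Beta 12.890, Gamma 3.041, Delta 3.890, Epsilon 3.658.
Rounding down: Alpha 12, Beta 12, Gamma 3, Delta 3, Epsilon 3 (total 33).
Gamma receives 3.

3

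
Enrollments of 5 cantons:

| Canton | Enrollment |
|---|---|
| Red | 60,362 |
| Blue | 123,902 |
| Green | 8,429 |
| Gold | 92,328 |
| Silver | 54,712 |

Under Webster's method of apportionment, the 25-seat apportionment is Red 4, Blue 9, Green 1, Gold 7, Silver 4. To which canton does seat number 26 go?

Red

Priority for the next seat is population ÷ (current seats + 0.5).
Priorities: Red 13413.778, Blue 13042.316, Green 5619.333, Gold 12310.400, Silver 12158.222.
Highest priority: Red.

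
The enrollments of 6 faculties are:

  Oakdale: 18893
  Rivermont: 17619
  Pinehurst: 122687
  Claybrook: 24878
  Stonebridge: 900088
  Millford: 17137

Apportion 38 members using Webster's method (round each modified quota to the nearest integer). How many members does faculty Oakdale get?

1

Standard divisor 1101302/38 ≈ 28981.632; standard quotas: Oakdale 0.652, Rivermont 0.608, Pinehurst 4.233, Claybrook 0.858, Stonebridge 31.057, Millford 0.591.
Rounding to the nearest integer gives 1, 1, 4, 1, 31, 1 = 39 seats, so the divisor must be adjusted.
With modified divisor 30000: modified quotas Oakdale 0.630, Rivermont 0.587, Pinehurst 4.090, Claybrook 0.829, Stonebridge 30.003, Millford 0.571.
Rounding to the nearest integer: Oakdale 1, Rivermont 1, Pinehurst 4, Claybrook 1, Stonebridge 30, Millford 1 (total 38).
Oakdale receives 1.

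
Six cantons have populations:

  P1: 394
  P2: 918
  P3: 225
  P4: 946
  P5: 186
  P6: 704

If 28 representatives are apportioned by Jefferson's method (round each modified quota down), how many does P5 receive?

Standard divisor 3373/28 ≈ 120.464; standard quotas: P1 3.271, P2 7.621, P3 1.868, P4 7.853, P5 1.544, P6 5.844.
Rounding down gives 3, 7, 1, 7, 1, 5 = 24 seats, so the divisor must be adjusted.
With modified divisor 110: modified quotas P1 3.582, P2 8.345, P3 2.045, P4 8.600, P5 1.691, P6 6.400.
Rounding down: P1 3, P2 8, P3 2, P4 8, P5 1, P6 6 (total 28).
P5 receives 1.

1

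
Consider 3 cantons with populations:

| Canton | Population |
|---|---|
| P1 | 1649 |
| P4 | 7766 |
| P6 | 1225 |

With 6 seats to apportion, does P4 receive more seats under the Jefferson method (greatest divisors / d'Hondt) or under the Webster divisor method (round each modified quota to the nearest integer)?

Jefferson: P1 1, P4 5, P6 0.
Webster: P1 1, P4 4, P6 1.
P4 gets 5 under Jefferson and 4 under Webster.

Jefferson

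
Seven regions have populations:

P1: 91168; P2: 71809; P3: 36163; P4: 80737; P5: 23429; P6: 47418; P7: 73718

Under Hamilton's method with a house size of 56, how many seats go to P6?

Standard divisor: 424442 ÷ 56 ≈ 7579.321.
Standard quotas: P1 12.0285, P2 9.4743, P3 4.7713, P4 10.6523, P5 3.0912, P6 6.2562, P7 9.7262.
Lower quotas: P1 12, P2 9, P3 4, P4 10, P5 3, P6 6, P7 9 (sum 53, leaving 3 seats).
Remainders in descending order: P3 0.7713, P7 0.7262, P4 0.6523, P2 0.4743, P6 0.2562, P5 0.0912, P1 0.0285.
Largest remainders: P3, P7, P4 receive the extra seats.
P6 receives 6.

6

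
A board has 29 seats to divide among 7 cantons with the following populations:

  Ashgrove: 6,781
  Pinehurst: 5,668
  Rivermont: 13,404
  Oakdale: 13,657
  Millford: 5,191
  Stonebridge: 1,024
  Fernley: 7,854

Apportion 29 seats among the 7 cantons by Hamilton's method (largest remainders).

The standard divisor is 53579/29 ≈ 1847.552.
Standard quotas: Ashgrove 3.6703, Pinehurst 3.0678, Rivermont 7.2550, Oakdale 7.3919, Millford 2.8097, Stonebridge 0.5542, Fernley 4.2510.
Lower quotas: Ashgrove 3, Pinehurst 3, Rivermont 7, Oakdale 7, Millford 2, Stonebridge 0, Fernley 4 (sum 26, leaving 3 seats).
Remainders in descending order: Millford 0.8097, Ashgrove 0.6703, Stonebridge 0.5542, Oakdale 0.3919, Rivermont 0.2550, Fernley 0.2510, Pinehurst 0.0678.
The surplus seats go to Millford, Ashgrove, Stonebridge.

Ashgrove 4, Pinehurst 3, Rivermont 7, Oakdale 7, Millford 3, Stonebridge 1, Fernley 4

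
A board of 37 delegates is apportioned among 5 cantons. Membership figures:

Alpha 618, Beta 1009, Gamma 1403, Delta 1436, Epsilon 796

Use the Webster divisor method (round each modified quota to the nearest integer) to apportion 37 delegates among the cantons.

Alpha: 4, Beta: 7, Gamma: 10, Delta: 10, Epsilon: 6

Standard divisor 5262/37 ≈ 142.216; standard quotas: Alpha 4.345, Beta 7.095, Gamma 9.865, Delta 10.097, Epsilon 5.597.
Rounding to the nearest integer gives Alpha 4, Beta 7, Gamma 10, Delta 10, Epsilon 6 — total 37, matching the house size, so no adjustment is needed.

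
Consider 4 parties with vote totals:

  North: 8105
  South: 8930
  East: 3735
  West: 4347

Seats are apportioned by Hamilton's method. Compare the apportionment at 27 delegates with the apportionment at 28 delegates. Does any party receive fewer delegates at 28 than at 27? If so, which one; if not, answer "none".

At 27 seats: North 9, South 9, East 4, West 5.
At 28 seats: North 9, South 10, East 4, West 5.
No party's allocation decreased.

none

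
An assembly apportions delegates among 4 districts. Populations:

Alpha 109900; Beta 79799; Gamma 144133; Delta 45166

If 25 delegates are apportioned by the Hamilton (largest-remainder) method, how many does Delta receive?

The standard divisor is 378998/25 ≈ 15159.92.
Standard quotas: Alpha 7.2494, Beta 5.2638, Gamma 9.5075, Delta 2.9793.
Lower quotas: Alpha 7, Beta 5, Gamma 9, Delta 2 (sum 23, leaving 2 seats).
Remainders in descending order: Delta 0.9793, Gamma 0.5075, Beta 0.2638, Alpha 0.2494.
Largest remainders: Delta, Gamma receive the extra seats.
Delta receives 3.

3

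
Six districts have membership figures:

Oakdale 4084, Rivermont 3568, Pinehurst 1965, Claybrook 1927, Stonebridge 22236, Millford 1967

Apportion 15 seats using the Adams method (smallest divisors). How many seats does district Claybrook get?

Standard divisor 35747/15 ≈ 2383.133; standard quotas: Oakdale 1.714, Rivermont 1.497, Pinehurst 0.825, Claybrook 0.809, Stonebridge 9.331, Millford 0.825.
Rounding up gives 2, 2, 1, 1, 10, 1 = 17 seats, so the divisor must be adjusted.
With modified divisor 3000: modified quotas Oakdale 1.361, Rivermont 1.189, Pinehurst 0.655, Claybrook 0.642, Stonebridge 7.412, Millford 0.656.
Rounding up: Oakdale 2, Rivermont 2, Pinehurst 1, Claybrook 1, Stonebridge 8, Millford 1 (total 15).
Claybrook receives 1.

1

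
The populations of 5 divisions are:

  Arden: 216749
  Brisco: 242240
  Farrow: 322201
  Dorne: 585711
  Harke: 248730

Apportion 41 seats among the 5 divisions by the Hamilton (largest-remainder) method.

Arden 6, Brisco 6, Farrow 8, Dorne 15, Harke 6

Total 1615631; standard divisor 1615631/41 ≈ 39405.634.
Standard quotas: Arden 5.5005, Brisco 6.1473, Farrow 8.1765, Dorne 14.8636, Harke 6.3120.
Lower quotas: Arden 5, Brisco 6, Farrow 8, Dorne 14, Harke 6 (sum 39, leaving 2 seats).
Remainders in descending order: Dorne 0.8636, Arden 0.5005, Harke 0.3120, Farrow 0.1765, Brisco 0.1473.
Largest remainders: Dorne, Arden receive the extra seats.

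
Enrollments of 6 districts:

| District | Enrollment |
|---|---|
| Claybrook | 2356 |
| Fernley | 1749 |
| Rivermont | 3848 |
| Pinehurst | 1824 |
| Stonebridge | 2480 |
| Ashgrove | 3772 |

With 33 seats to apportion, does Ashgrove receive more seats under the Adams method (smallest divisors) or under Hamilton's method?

Hamilton

Adams: Claybrook 5, Fernley 4, Rivermont 8, Pinehurst 4, Stonebridge 5, Ashgrove 7.
Hamilton: Claybrook 5, Fernley 3, Rivermont 8, Pinehurst 4, Stonebridge 5, Ashgrove 8.
Ashgrove gets 7 under Adams and 8 under Hamilton.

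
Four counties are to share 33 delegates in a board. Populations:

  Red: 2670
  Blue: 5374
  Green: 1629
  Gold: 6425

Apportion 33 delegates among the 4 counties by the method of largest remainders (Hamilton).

Standard divisor: 16098 ÷ 33 ≈ 487.818.
Standard quotas: Red 5.4734, Blue 11.0164, Green 3.3394, Gold 13.1709.
Lower quotas: Red 5, Blue 11, Green 3, Gold 13 (sum 32, leaving 1 seat).
Remainders in descending order: Red 0.4734, Green 0.3394, Gold 0.1709, Blue 0.0164.
The surplus seat goes to Red.

Red=6; Blue=11; Green=3; Gold=13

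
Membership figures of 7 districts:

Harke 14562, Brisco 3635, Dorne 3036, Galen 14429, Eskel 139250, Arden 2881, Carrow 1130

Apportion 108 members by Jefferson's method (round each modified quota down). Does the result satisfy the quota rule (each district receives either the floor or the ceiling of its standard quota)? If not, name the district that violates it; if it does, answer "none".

Eskel

Standard quotas: Harke 8.790, Brisco 2.194, Dorne 1.833, Galen 8.710, Eskel 84.053, Arden 1.739, Carrow 0.682.
Jefferson allocation: Harke 9, Brisco 2, Dorne 1, Galen 9, Eskel 86, Arden 1, Carrow 0.
Eskel has quota 84.053 (lower 84, upper 85) but receives 86 — outside the quota interval.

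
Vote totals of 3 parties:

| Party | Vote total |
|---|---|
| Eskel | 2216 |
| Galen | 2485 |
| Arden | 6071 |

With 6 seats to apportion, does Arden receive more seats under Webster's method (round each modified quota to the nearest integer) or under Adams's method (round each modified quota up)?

Webster

Webster: Eskel 1, Galen 1, Arden 4.
Adams: Eskel 1, Galen 2, Arden 3.
Arden gets 4 under Webster and 3 under Adams.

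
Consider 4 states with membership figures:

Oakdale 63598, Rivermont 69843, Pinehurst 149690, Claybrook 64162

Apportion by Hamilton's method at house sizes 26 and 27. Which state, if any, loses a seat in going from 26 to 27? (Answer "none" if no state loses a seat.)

At 26 seats: Oakdale 5, Rivermont 5, Pinehurst 11, Claybrook 5.
At 27 seats: Oakdale 5, Rivermont 5, Pinehurst 12, Claybrook 5.
No state's allocation decreased.

none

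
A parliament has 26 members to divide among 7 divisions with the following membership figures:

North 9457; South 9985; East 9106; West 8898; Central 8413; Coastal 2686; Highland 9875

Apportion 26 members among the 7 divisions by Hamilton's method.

Total 58420; standard divisor 58420/26 ≈ 2246.923.
Standard quotas: North 4.2089, South 4.4439, East 4.0527, West 3.9601, Central 3.7442, Coastal 1.1954, Highland 4.3949.
Lower quotas: North 4, South 4, East 4, West 3, Central 3, Coastal 1, Highland 4 (sum 23, leaving 3 seats).
Remainders in descending order: West 0.9601, Central 0.7442, South 0.4439, Highland 0.3949, North 0.2089, Coastal 0.1954, East 0.0527.
Largest remainders: West, Central, South receive the extra seats.

North 4; South 5; East 4; West 4; Central 4; Coastal 1; Highland 4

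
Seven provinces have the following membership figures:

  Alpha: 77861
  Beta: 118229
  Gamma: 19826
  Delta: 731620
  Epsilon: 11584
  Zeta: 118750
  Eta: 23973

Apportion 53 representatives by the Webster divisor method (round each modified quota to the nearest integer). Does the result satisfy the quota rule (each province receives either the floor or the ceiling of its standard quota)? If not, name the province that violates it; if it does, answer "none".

Delta

Standard quotas: Alpha 3.745, Beta 5.687, Gamma 0.954, Delta 35.192, Epsilon 0.557, Zeta 5.712, Eta 1.153.
Webster allocation: Alpha 4, Beta 6, Gamma 1, Delta 34, Epsilon 1, Zeta 6, Eta 1.
Delta has quota 35.192 (lower 35, upper 36) but receives 34 — outside the quota interval.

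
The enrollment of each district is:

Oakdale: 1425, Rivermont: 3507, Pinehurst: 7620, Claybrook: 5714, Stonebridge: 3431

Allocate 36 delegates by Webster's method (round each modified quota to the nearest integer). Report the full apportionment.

Standard divisor 21697/36 ≈ 602.694; standard quotas: Oakdale 2.364, Rivermont 5.819, Pinehurst 12.643, Claybrook 9.481, Stonebridge 5.693.
Rounding to the nearest integer gives Oakdale 2, Rivermont 6, Pinehurst 13, Claybrook 9, Stonebridge 6 — total 36, matching the house size, so no adjustment is needed.

Oakdale: 2, Rivermont: 6, Pinehurst: 13, Claybrook: 9, Stonebridge: 6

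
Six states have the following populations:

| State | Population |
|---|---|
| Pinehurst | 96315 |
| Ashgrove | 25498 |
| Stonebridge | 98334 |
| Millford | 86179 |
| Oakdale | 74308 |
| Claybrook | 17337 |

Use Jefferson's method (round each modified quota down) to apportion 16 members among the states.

Standard divisor 397971/16 ≈ 24873.188; standard quotas: Pinehurst 3.872, Ashgrove 1.025, Stonebridge 3.953, Millford 3.465, Oakdale 2.987, Claybrook 0.697.
Rounding down gives 3, 1, 3, 3, 2, 0 = 12 seats, so the divisor must be adjusted.
With modified divisor 20600: modified quotas Pinehurst 4.675, Ashgrove 1.238, Stonebridge 4.773, Millford 4.183, Oakdale 3.607, Claybrook 0.842.
Rounding down: Pinehurst 4, Ashgrove 1, Stonebridge 4, Millford 4, Oakdale 3, Claybrook 0 (total 16).

Pinehurst=4; Ashgrove=1; Stonebridge=4; Millford=4; Oakdale=3; Claybrook=0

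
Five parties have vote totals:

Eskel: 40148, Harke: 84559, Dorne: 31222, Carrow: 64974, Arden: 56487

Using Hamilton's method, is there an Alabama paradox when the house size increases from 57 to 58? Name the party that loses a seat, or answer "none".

At 57 seats: Eskel 8, Harke 17, Dorne 7, Carrow 13, Arden 12.
At 58 seats: Eskel 8, Harke 18, Dorne 6, Carrow 14, Arden 12.
Dorne drops from 7 to 6.

Dorne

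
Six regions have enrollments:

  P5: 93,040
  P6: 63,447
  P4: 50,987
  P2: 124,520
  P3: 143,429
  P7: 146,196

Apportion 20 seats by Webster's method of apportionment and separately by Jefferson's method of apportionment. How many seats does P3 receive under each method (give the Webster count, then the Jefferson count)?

4 and 5

Webster: P5 3, P6 2, P4 2, P2 4, P3 4, P7 5.
Jefferson: P5 3, P6 2, P4 1, P2 4, P3 5, P7 5.
P3 gets 4 under Webster and 5 under Jefferson.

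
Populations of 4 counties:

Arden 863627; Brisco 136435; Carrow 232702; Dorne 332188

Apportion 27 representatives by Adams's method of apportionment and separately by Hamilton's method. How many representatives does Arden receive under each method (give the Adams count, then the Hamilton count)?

Adams: Arden 14, Brisco 3, Carrow 4, Dorne 6.
Hamilton: Arden 15, Brisco 2, Carrow 4, Dorne 6.
Arden gets 14 under Adams and 15 under Hamilton.

14 and 15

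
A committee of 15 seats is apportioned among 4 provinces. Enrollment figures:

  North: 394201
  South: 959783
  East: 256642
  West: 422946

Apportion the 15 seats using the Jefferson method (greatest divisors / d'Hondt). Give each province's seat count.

Standard divisor 2033572/15 ≈ 135571.467; standard quotas: North 2.908, South 7.080, East 1.893, West 3.120.
Rounding down gives 2, 7, 1, 3 = 13 seats, so the divisor must be adjusted.
With modified divisor 124100: modified quotas North 3.176, South 7.734, East 2.068, West 3.408.
Rounding down: North 3, South 7, East 2, West 3 (total 15).

North 3; South 7; East 2; West 3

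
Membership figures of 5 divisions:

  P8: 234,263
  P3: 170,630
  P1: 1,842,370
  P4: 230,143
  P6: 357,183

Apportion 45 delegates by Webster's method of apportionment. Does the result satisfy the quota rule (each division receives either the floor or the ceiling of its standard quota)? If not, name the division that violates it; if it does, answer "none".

Standard quotas: P8 3.719, P3 2.709, P1 29.248, P4 3.654, P6 5.670.
Webster allocation: P8 4, P3 3, P1 28, P4 4, P6 6.
P1 has quota 29.248 (lower 29, upper 30) but receives 28 — outside the quota interval.

P1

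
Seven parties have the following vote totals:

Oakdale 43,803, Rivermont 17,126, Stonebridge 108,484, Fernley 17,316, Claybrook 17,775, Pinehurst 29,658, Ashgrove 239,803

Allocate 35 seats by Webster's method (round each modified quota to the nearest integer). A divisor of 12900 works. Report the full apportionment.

Oakdale: 3, Rivermont: 1, Stonebridge: 8, Fernley: 1, Claybrook: 1, Pinehurst: 2, Ashgrove: 19

With modified divisor 12900: modified quotas Oakdale 3.396, Rivermont 1.328, Stonebridge 8.410, Fernley 1.342, Claybrook 1.378, Pinehurst 2.299, Ashgrove 18.589.
Rounding to the nearest integer: Oakdale 3, Rivermont 1, Stonebridge 8, Fernley 1, Claybrook 1, Pinehurst 2, Ashgrove 19 (total 35).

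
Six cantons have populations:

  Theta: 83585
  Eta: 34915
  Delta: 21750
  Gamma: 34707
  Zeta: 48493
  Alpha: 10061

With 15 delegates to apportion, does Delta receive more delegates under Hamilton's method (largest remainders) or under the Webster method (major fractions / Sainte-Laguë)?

Hamilton: Theta 5, Eta 2, Delta 2, Gamma 2, Zeta 3, Alpha 1.
Webster: Theta 6, Eta 2, Delta 1, Gamma 2, Zeta 3, Alpha 1.
Delta gets 2 under Hamilton and 1 under Webster.

Hamilton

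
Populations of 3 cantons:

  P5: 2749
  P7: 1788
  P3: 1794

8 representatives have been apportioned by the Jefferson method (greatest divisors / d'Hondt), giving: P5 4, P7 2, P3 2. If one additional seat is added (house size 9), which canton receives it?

Priority for the next seat is population ÷ (current seats + 1).
Priorities: P5 549.800, P7 596.000, P3 598.000.
Highest priority: P3.

P3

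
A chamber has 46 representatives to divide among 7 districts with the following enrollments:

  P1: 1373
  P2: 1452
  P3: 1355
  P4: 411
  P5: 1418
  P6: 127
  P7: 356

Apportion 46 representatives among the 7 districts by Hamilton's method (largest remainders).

P1 10, P2 10, P3 10, P4 3, P5 10, P6 1, P7 2

Total 6492; standard divisor 6492/46 ≈ 141.13.
Standard quotas: P1 9.729, P2 10.288, P3 9.601, P4 2.912, P5 10.047, P6 0.900, P7 2.522.
Lower quotas: P1 9, P2 10, P3 9, P4 2, P5 10, P6 0, P7 2 (sum 42, leaving 4 seats).
Remainders in descending order: P4 0.912, P6 0.900, P1 0.729, P3 0.601, P7 0.522, P2 0.288, P5 0.047.
Largest remainders: P4, P6, P1, P3 receive the extra seats.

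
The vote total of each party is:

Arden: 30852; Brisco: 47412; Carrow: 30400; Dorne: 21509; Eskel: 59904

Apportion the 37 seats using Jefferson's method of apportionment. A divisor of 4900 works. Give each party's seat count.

With modified divisor 4900: modified quotas Arden 6.296, Brisco 9.676, Carrow 6.204, Dorne 4.390, Eskel 12.225.
Rounding down: Arden 6, Brisco 9, Carrow 6, Dorne 4, Eskel 12 (total 37).

Arden 6; Brisco 9; Carrow 6; Dorne 4; Eskel 12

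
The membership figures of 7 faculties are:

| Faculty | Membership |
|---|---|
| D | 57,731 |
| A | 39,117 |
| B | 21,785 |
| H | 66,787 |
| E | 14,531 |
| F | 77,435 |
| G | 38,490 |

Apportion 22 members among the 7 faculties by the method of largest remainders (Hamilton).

Total 315876; standard divisor 315876/22 = 14358.
Standard quotas: D 4.0208, A 2.7244, B 1.5173, H 4.6516, E 1.0120, F 5.3932, G 2.6807.
Lower quotas: D 4, A 2, B 1, H 4, E 1, F 5, G 2 (sum 19, leaving 3 seats).
Remainders in descending order: A 0.7244, G 0.6807, H 0.6516, B 0.5173, F 0.3932, D 0.0208, E 0.0120.
The surplus seats go to A, G, H.

D 4; A 3; B 1; H 5; E 1; F 5; G 3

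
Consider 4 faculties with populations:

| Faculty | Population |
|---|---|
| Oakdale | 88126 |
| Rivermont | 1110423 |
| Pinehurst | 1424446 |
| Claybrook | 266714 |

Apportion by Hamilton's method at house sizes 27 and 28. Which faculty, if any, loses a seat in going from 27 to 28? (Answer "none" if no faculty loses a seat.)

Claybrook

At 27 seats: Oakdale 1, Rivermont 10, Pinehurst 13, Claybrook 3.
At 28 seats: Oakdale 1, Rivermont 11, Pinehurst 14, Claybrook 2.
Claybrook drops from 3 to 2.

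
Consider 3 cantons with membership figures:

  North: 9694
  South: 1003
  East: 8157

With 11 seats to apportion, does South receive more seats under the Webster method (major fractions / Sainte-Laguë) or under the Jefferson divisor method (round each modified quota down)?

Webster

Webster: North 5, South 1, East 5.
Jefferson: North 6, South 0, East 5.
South gets 1 under Webster and 0 under Jefferson.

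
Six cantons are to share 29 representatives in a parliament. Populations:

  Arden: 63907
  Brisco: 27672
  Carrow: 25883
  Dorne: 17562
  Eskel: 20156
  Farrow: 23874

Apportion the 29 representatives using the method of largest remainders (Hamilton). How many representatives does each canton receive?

Standard divisor: 179054 ÷ 29 ≈ 6174.276.
Standard quotas: Arden 10.3505, Brisco 4.4818, Carrow 4.1921, Dorne 2.8444, Eskel 3.2645, Farrow 3.8667.
Lower quotas: Arden 10, Brisco 4, Carrow 4, Dorne 2, Eskel 3, Farrow 3 (sum 26, leaving 3 seats).
Remainders in descending order: Farrow 0.8667, Dorne 0.8444, Brisco 0.4818, Arden 0.3505, Eskel 0.2645, Carrow 0.1921.
The surplus seats go to Farrow, Dorne, Brisco.

Arden 10, Brisco 5, Carrow 4, Dorne 3, Eskel 3, Farrow 4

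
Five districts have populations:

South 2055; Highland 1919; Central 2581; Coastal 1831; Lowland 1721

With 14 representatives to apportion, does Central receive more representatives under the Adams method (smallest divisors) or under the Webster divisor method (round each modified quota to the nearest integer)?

Adams: South 3, Highland 3, Central 3, Coastal 3, Lowland 2.
Webster: South 3, Highland 3, Central 4, Coastal 2, Lowland 2.
Central gets 3 under Adams and 4 under Webster.

Webster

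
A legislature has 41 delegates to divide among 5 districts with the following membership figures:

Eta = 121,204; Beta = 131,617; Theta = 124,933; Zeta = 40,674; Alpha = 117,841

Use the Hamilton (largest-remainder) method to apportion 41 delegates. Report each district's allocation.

Eta=9, Beta=10, Theta=10, Zeta=3, Alpha=9

The standard divisor is 536269/41 ≈ 13079.732.
Standard quotas: Eta 9.2666, Beta 10.0627, Theta 9.5516, Zeta 3.1097, Alpha 9.0094.
Lower quotas: Eta 9, Beta 10, Theta 9, Zeta 3, Alpha 9 (sum 40, leaving 1 seat).
Remainders in descending order: Theta 0.5516, Eta 0.2666, Zeta 0.1097, Beta 0.0627, Alpha 0.0094.
The surplus seat goes to Theta.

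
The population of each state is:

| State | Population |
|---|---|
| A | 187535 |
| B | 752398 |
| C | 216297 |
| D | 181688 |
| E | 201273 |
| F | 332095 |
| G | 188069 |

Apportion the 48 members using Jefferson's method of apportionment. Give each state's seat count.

A 4, B 18, C 5, D 4, E 5, F 8, G 4

Standard divisor 2059355/48 ≈ 42903.229; standard quotas: A 4.371, B 17.537, C 5.042, D 4.235, E 4.691, F 7.741, G 4.384.
Rounding down gives 4, 17, 5, 4, 4, 7, 4 = 45 seats, so the divisor must be adjusted.
With modified divisor 39900: modified quotas A 4.700, B 18.857, C 5.421, D 4.554, E 5.044, F 8.323, G 4.714.
Rounding down: A 4, B 18, C 5, D 4, E 5, F 8, G 4 (total 48).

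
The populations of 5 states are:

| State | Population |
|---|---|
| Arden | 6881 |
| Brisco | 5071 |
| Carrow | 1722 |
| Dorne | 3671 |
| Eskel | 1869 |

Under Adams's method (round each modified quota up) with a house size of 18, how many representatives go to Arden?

6

Standard divisor 19214/18 ≈ 1067.444; standard quotas: Arden 6.446, Brisco 4.751, Carrow 1.613, Dorne 3.439, Eskel 1.751.
Rounding up gives 7, 5, 2, 4, 2 = 20 seats, so the divisor must be adjusted.
With modified divisor 1250: modified quotas Arden 5.505, Brisco 4.057, Carrow 1.378, Dorne 2.937, Eskel 1.495.
Rounding up: Arden 6, Brisco 5, Carrow 2, Dorne 3, Eskel 2 (total 18).
Arden receives 6.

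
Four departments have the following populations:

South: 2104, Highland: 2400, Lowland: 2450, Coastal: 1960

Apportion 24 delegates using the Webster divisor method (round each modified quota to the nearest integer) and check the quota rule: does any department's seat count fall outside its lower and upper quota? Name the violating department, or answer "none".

Standard quotas: South 5.665, Highland 6.462, Lowland 6.596, Coastal 5.277.
Webster allocation: South 6, Highland 6, Lowland 7, Coastal 5.
Every allocation lies between the lower and upper quota.

none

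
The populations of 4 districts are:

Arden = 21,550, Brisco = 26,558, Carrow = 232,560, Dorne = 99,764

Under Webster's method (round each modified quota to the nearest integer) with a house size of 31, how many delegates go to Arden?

Standard divisor 380432/31 ≈ 12272; standard quotas: Arden 1.756, Brisco 2.164, Carrow 18.950, Dorne 8.129.
Rounding to the nearest integer gives Arden 2, Brisco 2, Carrow 19, Dorne 8 — total 31, matching the house size, so no adjustment is needed.
Arden receives 2.

2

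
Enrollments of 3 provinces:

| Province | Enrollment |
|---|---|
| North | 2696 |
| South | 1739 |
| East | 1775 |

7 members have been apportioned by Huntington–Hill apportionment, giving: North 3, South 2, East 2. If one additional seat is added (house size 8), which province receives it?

North

Priority for the next seat is population ÷ (√(s·(s+1))).
Priorities: North 778.268, South 709.944, East 724.641.
Highest priority: North.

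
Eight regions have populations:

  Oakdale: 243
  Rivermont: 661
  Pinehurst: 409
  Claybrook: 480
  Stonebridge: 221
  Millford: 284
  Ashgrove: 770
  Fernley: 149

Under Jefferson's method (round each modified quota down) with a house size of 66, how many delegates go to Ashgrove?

16

Standard divisor 3217/66 ≈ 48.742; standard quotas: Oakdale 4.985, Rivermont 13.561, Pinehurst 8.391, Claybrook 9.848, Stonebridge 4.534, Millford 5.827, Ashgrove 15.797, Fernley 3.057.
Rounding down gives 4, 13, 8, 9, 4, 5, 15, 3 = 61 seats, so the divisor must be adjusted.
With modified divisor 46: modified quotas Oakdale 5.283, Rivermont 14.370, Pinehurst 8.891, Claybrook 10.435, Stonebridge 4.804, Millford 6.174, Ashgrove 16.739, Fernley 3.239.
Rounding down: Oakdale 5, Rivermont 14, Pinehurst 8, Claybrook 10, Stonebridge 4, Millford 6, Ashgrove 16, Fernley 3 (total 66).
Ashgrove receives 16.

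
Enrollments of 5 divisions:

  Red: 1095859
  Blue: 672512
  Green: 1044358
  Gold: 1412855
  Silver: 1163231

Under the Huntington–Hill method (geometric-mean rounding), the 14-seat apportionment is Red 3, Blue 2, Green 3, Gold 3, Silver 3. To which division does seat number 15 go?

Gold

Priority for the next seat is population ÷ (√(s·(s+1))).
Priorities: Red 316347.244, Blue 274551.874, Green 301480.186, Gold 407856.107, Silver 335795.865.
Highest priority: Gold.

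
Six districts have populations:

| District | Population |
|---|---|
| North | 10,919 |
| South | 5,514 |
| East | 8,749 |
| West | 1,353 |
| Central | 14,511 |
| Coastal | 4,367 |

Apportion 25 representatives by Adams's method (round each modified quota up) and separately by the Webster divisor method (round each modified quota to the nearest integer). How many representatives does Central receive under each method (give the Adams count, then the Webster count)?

Adams: North 6, South 3, East 5, West 1, Central 7, Coastal 3.
Webster: North 6, South 3, East 5, West 1, Central 8, Coastal 2.
Central gets 7 under Adams and 8 under Webster.

7 and 8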